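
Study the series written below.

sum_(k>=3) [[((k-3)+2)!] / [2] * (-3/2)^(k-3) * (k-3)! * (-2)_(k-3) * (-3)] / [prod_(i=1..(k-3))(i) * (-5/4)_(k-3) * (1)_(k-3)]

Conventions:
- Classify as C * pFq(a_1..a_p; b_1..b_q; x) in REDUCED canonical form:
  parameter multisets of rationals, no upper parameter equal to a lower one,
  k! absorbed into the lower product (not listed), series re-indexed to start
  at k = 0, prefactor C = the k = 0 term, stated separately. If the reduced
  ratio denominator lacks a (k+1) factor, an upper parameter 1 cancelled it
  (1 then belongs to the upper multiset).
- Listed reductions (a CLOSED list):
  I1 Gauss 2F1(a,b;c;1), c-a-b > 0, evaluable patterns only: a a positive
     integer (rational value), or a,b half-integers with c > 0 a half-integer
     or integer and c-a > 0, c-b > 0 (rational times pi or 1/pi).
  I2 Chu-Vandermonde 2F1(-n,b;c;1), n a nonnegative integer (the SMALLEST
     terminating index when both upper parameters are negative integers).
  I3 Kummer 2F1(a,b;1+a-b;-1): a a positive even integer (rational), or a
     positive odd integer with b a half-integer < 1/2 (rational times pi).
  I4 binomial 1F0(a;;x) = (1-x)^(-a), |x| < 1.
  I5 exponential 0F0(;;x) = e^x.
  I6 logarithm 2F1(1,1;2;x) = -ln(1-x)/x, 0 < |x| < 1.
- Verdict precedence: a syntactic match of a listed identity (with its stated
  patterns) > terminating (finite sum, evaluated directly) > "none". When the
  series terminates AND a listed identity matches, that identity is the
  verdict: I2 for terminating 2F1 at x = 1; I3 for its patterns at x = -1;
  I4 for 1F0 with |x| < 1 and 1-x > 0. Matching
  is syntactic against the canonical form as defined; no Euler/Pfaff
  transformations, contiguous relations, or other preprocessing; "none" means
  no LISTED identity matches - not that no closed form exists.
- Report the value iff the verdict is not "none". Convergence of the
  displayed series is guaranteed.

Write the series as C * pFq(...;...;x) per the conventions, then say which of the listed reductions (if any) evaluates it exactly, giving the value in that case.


Canonical form: C = -3 times 2F1 with upper {-2, 3}, lower {-5/4}, x = -3/2. Verdict: terminating - the sum ends at index 2 because -2 is a negative integer; exact evaluation follows. Exact value: -1203/5.

Key observation: from the first term -3: the factorial ratio (prefactor -3) (k+a-1)!/(a-1)! is a rising factorial (a)_k.
Adjacent-term ratio: r(k) = (-3/2) * (k-2) (k+3) / [(k-5/4) (k+1)] - rational in k. x = (-3/2); t_0 = -3; negate the roots.


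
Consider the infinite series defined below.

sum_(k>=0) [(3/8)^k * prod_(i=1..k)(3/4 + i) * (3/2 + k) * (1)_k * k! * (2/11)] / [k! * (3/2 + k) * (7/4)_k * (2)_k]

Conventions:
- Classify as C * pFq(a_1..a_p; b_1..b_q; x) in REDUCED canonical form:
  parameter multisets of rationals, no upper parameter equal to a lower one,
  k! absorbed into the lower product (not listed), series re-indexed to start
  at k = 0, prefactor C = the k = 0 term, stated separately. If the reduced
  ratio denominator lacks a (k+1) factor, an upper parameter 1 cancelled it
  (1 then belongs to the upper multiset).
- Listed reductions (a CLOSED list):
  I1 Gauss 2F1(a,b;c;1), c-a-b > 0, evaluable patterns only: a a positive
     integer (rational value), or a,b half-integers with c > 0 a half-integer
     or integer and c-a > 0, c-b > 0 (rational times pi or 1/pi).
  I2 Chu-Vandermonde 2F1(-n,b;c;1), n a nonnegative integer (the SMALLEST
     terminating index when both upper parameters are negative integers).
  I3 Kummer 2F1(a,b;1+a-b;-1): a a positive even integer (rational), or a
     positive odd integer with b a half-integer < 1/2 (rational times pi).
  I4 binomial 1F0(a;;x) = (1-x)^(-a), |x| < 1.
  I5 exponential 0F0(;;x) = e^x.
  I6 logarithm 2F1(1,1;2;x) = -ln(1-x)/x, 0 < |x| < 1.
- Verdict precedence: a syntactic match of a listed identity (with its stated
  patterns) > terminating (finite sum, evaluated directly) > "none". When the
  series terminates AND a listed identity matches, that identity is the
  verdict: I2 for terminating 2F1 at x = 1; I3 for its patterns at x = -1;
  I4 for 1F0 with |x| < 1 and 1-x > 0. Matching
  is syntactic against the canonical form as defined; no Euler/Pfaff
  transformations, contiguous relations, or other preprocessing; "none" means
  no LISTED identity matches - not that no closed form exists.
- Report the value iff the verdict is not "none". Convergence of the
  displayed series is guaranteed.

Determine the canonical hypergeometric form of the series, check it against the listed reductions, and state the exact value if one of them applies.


Key step: with t_0 = 2/11, the parameter 7/4 appears in both the upper and lower lists and cancels (alongside the other common factor).
Term ratio: r(k) = (3/8) * (k+1) (k+1) / [(k+2) (k+1)] ; factor over Q: parameters, x = (3/8), and C = 2/11.

This is 2/11 * 2F1(1, 1; 2; 3/8) in reduced canonical form. Verdict (x = 3/8): the logarithmic series (I6) applies (the logarithm: parameters (1,1;2), x = 3/8). Its exact value is (-16/33) * ln(5/8).


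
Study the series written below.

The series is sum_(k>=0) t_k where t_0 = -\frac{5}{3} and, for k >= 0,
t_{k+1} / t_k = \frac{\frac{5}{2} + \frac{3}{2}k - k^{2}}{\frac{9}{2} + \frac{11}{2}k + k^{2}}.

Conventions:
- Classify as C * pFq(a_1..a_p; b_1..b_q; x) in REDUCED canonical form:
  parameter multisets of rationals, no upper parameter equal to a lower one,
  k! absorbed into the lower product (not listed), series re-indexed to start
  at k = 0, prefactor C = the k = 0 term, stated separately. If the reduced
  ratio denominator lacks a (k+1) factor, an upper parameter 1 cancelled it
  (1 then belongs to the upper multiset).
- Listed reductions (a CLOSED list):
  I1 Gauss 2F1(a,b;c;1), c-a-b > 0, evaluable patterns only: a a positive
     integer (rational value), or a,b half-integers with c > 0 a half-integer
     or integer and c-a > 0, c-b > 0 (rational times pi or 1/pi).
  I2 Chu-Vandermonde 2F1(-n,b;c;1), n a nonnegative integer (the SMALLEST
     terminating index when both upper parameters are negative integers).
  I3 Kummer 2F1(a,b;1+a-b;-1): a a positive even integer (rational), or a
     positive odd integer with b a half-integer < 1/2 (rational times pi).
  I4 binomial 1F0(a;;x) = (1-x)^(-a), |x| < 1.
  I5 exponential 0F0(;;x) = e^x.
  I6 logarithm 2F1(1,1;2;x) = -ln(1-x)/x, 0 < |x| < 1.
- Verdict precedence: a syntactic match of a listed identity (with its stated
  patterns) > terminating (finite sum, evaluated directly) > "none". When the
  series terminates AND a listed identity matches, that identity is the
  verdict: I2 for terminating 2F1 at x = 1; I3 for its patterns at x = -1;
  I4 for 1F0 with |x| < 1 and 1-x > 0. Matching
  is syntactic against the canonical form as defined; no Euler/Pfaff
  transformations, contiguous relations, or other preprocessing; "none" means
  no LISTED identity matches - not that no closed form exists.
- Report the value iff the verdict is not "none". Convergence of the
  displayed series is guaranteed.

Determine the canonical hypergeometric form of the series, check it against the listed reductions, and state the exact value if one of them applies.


Canonical form: C = -\frac{5}{3} times 2F1 with upper {-\frac{5}{2}, 1}, lower {\frac{9}{2}}, x = -1. Verdict: the Kummer evaluation I3 applies (x = -1; c = \frac{9}{2} equals 1+a-b for upper {-\frac{5}{2}, 1}: listed pattern). Value: \left(-\frac{175}{192}\right) \cdot \pi.

Structural cue: from the first term -\frac{5}{3}: the expanded ratio factors over Q; C = -5/3, x = -1, roots give parameters.
Term ratio: r(k) = -1 * (k-\frac{5}{2}) (k+1) / [(k+\frac{9}{2}) (k+1)] - poly over poly, x = -1 from leading terms; C = -\frac{5}{3} at k = 0.


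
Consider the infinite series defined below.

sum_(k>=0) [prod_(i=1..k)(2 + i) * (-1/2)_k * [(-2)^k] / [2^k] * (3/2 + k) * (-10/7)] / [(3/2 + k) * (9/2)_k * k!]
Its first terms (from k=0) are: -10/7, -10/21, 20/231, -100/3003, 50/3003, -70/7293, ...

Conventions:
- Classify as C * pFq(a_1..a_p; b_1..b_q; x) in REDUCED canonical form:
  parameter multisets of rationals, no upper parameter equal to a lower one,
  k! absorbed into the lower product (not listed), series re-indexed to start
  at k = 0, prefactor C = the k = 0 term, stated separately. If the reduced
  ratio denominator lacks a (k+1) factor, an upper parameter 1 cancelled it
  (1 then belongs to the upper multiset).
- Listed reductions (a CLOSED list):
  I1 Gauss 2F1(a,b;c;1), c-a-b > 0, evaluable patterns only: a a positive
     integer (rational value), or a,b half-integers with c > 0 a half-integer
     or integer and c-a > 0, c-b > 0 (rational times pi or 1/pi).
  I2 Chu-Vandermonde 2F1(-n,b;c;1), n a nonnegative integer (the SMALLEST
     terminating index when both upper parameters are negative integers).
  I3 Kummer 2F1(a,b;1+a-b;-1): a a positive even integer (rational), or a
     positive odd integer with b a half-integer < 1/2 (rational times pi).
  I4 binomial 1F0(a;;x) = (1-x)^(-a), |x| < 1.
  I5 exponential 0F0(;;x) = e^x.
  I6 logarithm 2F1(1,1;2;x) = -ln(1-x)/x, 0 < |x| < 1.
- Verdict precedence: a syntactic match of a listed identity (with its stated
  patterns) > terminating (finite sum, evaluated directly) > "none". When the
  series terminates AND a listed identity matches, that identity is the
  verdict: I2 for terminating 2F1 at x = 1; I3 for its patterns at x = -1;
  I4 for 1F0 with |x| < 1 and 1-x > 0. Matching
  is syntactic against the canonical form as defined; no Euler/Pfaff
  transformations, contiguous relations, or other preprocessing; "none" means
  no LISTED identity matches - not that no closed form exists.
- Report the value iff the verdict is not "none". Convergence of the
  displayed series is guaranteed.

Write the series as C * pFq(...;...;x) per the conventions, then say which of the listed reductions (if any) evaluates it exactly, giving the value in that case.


Key step: from the first term -10/7: the running product (C = -10/7) telescopes to a rising factorial.
Consecutive-term ratio: r(k) = (-1) * (k-1/2) (k+3) / [(k+9/2) (k+1)] - poly over poly, x = (-1) from leading terms; C = -10/7 at k = 0.

This is -10/7 * 2F1(-1/2, 3; 9/2; -1) in reduced canonical form. Verdict: Kummer's theorem (I3) applies (x = -1; c = 9/2 equals 1+a-b for upper {-1/2, 3}: listed pattern). Exact value: (-75/128) * pi.


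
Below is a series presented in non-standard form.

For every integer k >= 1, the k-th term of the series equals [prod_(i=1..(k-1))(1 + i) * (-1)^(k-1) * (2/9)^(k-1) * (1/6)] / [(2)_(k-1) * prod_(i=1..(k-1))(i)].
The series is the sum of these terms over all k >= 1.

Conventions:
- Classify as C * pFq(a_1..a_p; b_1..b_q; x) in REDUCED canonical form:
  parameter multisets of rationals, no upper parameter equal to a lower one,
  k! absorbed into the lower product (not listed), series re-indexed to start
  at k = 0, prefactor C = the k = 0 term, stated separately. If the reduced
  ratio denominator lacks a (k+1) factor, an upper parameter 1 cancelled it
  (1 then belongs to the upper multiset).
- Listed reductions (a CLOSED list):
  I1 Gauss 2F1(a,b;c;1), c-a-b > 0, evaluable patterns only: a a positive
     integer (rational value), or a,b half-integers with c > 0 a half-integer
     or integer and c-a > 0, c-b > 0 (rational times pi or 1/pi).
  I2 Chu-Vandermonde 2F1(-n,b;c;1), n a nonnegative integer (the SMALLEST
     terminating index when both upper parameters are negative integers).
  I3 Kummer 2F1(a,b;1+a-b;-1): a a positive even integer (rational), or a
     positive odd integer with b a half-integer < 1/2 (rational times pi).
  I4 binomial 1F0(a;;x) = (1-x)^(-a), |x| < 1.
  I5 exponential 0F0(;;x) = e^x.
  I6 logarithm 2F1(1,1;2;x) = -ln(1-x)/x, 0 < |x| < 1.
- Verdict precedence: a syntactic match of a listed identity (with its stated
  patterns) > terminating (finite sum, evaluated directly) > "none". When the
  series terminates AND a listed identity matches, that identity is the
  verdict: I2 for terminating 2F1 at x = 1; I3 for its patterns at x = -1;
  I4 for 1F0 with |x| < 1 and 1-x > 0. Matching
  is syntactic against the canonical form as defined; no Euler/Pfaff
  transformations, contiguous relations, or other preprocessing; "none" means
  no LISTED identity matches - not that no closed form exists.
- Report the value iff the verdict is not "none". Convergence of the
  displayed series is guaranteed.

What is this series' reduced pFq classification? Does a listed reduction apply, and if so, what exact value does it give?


With C = 1/6: the canonical form is 0F0(-; -; -2/9). Verdict: the I5 exponential reduction matches (the 0F0 exponential series at x = -2/9). Sum: (1/6) * e^(-2/9).

Key step: with t_0 = 1/6, the (-1)^k factor (C = 1/6, x = -2/9) folds into the argument's sign.
Ratio: r(k) = (-2/9) * 1 / [(k+1)] ; factor over Q: parameters, x = (-2/9), and C = 1/6.


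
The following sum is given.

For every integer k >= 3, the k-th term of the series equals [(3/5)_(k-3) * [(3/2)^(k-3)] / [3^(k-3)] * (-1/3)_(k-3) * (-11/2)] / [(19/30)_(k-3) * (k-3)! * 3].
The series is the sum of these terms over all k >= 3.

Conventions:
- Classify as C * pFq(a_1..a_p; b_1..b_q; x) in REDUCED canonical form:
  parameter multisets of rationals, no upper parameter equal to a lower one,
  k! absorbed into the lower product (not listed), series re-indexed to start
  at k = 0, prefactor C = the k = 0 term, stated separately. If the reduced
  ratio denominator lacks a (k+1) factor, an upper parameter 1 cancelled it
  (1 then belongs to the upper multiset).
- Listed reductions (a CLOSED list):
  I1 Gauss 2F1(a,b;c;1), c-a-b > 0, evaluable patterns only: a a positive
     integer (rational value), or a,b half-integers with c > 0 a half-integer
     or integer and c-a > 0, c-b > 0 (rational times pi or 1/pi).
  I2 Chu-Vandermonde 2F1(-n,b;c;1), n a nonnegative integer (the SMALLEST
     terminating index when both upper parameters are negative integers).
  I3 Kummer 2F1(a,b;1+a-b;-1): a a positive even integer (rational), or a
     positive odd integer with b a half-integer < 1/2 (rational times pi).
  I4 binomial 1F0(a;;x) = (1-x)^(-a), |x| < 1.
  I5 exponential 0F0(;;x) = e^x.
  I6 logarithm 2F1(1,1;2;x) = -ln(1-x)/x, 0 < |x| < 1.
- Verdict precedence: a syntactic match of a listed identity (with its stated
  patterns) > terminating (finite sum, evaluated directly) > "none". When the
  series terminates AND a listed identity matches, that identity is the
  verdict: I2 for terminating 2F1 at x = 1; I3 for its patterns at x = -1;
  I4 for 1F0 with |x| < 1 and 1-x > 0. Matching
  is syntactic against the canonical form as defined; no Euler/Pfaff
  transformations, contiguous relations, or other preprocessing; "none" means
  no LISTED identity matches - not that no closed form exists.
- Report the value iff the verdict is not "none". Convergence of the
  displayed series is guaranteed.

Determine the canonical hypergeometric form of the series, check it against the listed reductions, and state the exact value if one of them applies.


x = 1/2 here; the reduced form reads 2F1, upper {-1/3, 3/5}, lower {19/30}, C = -11/6. Verdict: none - at argument 1/2 the multisets {-1/3, 3/5} ; {19/30} match no listed identity.

Key step: with t_0 = -11/6, the constant factors (prefactor -11/6) combine into one prefactor.
Adjacent-term ratio: r(k) = (1/2) * (k-1/3) (k+3/5) / [(k+19/30) (k+1)] - rational in k. x = (1/2); t_0 = -11/6; negate the roots.


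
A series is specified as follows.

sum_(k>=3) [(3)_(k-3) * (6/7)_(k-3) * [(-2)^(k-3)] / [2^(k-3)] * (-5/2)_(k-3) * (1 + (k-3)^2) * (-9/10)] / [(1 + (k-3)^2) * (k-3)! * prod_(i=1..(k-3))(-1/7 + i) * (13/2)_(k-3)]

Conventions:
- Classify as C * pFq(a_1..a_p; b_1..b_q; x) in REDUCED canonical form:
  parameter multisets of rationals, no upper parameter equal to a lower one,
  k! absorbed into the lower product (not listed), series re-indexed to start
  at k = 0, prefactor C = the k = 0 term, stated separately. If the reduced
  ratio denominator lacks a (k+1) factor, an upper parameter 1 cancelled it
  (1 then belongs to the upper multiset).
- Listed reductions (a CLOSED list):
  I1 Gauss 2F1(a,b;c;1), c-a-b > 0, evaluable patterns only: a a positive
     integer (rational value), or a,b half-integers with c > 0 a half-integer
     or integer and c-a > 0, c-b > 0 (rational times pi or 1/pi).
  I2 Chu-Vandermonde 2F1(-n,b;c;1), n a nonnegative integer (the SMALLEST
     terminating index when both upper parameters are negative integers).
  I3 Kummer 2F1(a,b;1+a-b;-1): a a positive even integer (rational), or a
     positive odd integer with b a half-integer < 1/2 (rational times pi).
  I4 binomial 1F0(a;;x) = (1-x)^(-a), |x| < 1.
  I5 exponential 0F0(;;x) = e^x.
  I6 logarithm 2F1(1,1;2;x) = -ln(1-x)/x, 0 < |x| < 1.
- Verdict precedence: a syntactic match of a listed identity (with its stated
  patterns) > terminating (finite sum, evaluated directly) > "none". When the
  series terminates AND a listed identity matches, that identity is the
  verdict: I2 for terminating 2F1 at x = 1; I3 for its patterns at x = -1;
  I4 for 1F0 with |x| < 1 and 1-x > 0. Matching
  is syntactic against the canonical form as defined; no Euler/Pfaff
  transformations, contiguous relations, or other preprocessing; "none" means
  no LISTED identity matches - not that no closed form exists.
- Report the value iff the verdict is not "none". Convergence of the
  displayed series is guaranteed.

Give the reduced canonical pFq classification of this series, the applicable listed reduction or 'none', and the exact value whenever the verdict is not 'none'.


This is -9/10 * 2F1(-5/2, 3; 13/2; -1) in reduced canonical form. Verdict: this is Kummer's theorem (I3) (x = -1; c = 13/2 equals 1+a-b for upper {-5/2, 3}: listed pattern). Hence: (-6237/8192) * pi.

Key step: from the first term -9/10: the parameter 6/7 appears in both the upper and lower lists and cancels (alongside the other common factor).
Consecutive-term ratio: r(k) = (-1) * (k-5/2) (k+3) / [(k+13/2) (k+1)] - rational in k, leading ratio (-1); with t_0 = -9/10, classification follows.


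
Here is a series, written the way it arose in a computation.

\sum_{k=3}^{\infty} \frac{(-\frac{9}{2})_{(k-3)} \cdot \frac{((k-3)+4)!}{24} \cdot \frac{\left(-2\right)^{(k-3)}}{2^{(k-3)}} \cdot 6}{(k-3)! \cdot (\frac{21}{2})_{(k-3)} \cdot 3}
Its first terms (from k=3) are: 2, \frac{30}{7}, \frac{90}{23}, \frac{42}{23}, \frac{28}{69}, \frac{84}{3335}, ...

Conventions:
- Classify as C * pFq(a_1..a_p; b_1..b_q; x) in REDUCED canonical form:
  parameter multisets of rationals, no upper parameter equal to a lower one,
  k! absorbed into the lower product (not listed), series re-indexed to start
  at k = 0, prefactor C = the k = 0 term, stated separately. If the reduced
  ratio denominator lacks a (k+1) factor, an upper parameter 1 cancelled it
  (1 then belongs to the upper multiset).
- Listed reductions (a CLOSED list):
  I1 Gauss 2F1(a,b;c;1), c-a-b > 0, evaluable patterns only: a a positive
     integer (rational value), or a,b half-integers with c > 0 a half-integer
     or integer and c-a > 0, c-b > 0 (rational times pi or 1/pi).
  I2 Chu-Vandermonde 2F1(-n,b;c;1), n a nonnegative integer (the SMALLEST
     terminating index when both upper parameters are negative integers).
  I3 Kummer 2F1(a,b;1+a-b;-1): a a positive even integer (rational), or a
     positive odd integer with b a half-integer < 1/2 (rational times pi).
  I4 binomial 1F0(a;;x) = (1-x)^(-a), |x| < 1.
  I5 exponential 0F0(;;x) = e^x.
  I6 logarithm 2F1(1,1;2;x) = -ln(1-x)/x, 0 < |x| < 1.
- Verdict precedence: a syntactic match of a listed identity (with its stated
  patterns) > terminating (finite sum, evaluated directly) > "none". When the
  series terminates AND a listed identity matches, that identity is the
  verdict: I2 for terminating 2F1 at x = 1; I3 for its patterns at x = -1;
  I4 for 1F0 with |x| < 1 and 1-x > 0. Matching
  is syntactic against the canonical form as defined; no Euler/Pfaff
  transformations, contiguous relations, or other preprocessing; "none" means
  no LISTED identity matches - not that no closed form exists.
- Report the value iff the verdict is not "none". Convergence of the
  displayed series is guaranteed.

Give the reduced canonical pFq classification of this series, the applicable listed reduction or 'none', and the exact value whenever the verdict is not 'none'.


First insight: from the first term 2: the factorial ratio (prefactor 2) (k+a-1)!/(a-1)! is a rising factorial (a)_k.
Adjacent-term ratio: r(k) = -1 * (k-\frac{9}{2}) (k+5) / [(k+\frac{21}{2}) (k+1)] - poly over poly, x = -1 from leading terms; C = 2 at k = 0.

The series (x = -1) is 2F1: upper {-\frac{9}{2}, 5}, lower {\frac{21}{2}}, prefactor 2. Verdict: Kummer's theorem (I3) applies (x = -1; c = \frac{21}{2} equals 1+a-b for upper {-\frac{9}{2}, 5}: listed pattern). Sum: \frac{2078505}{524288} \cdot \pi.


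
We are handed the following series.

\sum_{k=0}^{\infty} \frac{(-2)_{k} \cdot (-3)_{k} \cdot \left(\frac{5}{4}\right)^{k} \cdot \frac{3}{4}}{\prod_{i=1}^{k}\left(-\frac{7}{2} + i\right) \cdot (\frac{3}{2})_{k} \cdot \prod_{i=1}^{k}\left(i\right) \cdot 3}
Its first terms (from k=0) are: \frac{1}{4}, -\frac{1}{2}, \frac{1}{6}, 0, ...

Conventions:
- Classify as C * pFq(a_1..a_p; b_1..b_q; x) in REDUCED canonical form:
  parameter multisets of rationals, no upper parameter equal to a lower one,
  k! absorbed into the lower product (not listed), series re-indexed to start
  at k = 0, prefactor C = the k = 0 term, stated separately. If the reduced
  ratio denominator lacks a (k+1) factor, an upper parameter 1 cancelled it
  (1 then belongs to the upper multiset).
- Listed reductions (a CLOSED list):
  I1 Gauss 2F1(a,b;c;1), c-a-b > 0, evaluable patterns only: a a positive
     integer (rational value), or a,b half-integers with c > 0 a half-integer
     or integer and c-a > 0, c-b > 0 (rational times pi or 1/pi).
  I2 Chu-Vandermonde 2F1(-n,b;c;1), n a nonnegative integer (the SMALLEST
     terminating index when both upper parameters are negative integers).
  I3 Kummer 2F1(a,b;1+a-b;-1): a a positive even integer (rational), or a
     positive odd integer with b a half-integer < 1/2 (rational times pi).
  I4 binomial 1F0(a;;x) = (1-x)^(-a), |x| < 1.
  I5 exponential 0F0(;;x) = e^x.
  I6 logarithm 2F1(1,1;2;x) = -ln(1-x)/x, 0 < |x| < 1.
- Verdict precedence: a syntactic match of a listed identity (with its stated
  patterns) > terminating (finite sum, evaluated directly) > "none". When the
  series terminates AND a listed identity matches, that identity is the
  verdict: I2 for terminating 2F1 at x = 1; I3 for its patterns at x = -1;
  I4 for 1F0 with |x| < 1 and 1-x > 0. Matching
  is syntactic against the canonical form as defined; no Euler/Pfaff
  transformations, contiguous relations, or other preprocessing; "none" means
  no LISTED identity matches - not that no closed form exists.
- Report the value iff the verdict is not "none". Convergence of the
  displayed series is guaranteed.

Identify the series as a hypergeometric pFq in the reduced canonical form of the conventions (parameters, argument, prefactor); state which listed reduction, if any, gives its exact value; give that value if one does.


Prefactor \frac{1}{4}, argument \frac{5}{4}: 2F2 with upper {-3, -2} over lower {-\frac{5}{2}, \frac{3}{2}}. Verdict: terminating - the sum ends at index 2 because -2 is a negative integer; exact evaluation follows. Exact value: -\frac{1}{12}.

First insight: t_0 being \frac{1}{4}, the product of the first k integers (prefactor 1/4) is k!.
Consecutive-term ratio: r(k) = \frac{5}{4} * (k-3) (k-2) / [(k-\frac{5}{2}) (k+\frac{3}{2}) (k+1)] - rational; roots negated = parameters, x = \frac{5}{4}, C = \frac{1}{4}.


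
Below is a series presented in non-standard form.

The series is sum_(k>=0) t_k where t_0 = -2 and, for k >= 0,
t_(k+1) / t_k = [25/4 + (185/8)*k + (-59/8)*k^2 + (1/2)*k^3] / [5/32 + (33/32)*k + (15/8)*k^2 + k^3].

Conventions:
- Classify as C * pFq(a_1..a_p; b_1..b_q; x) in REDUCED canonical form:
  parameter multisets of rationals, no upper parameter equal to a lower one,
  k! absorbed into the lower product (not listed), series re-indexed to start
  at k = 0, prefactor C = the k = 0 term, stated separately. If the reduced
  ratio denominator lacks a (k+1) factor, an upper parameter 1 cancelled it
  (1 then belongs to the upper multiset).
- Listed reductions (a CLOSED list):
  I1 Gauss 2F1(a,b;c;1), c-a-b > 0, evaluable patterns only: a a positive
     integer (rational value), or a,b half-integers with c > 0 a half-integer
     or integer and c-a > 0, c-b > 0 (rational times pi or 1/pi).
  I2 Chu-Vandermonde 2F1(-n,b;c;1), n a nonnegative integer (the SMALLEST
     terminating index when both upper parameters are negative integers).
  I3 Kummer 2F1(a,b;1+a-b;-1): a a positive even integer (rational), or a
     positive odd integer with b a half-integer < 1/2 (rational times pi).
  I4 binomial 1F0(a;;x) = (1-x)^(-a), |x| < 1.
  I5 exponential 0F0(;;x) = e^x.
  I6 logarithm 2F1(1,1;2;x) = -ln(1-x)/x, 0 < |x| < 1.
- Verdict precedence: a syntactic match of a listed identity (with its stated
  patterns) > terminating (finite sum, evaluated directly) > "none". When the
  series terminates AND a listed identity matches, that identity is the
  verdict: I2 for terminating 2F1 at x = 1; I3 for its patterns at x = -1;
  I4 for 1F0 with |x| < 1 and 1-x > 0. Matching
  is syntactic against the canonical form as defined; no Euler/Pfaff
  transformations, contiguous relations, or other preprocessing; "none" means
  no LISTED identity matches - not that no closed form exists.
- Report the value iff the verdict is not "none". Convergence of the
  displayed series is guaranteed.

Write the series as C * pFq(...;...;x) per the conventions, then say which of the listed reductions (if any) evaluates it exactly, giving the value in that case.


Classification (C = -2): 2F1 with upper {-10, -5}, lower {5/8}, argument x = 1/2. Verdict: terminating. With -5 upstairs the series is a 6-term polynomial sum; evaluated term by term. Sum: -153149894/97643.

First insight: from the first term -2: factor the ratio over Q (C = -2, x = 1/2): negated roots = parameters.
Ratio: r(k) = (1/2) * (k-10) (k-5) / [(k+5/8) (k+1)] ; factor over Q: parameters, x = (1/2), and C = -2.


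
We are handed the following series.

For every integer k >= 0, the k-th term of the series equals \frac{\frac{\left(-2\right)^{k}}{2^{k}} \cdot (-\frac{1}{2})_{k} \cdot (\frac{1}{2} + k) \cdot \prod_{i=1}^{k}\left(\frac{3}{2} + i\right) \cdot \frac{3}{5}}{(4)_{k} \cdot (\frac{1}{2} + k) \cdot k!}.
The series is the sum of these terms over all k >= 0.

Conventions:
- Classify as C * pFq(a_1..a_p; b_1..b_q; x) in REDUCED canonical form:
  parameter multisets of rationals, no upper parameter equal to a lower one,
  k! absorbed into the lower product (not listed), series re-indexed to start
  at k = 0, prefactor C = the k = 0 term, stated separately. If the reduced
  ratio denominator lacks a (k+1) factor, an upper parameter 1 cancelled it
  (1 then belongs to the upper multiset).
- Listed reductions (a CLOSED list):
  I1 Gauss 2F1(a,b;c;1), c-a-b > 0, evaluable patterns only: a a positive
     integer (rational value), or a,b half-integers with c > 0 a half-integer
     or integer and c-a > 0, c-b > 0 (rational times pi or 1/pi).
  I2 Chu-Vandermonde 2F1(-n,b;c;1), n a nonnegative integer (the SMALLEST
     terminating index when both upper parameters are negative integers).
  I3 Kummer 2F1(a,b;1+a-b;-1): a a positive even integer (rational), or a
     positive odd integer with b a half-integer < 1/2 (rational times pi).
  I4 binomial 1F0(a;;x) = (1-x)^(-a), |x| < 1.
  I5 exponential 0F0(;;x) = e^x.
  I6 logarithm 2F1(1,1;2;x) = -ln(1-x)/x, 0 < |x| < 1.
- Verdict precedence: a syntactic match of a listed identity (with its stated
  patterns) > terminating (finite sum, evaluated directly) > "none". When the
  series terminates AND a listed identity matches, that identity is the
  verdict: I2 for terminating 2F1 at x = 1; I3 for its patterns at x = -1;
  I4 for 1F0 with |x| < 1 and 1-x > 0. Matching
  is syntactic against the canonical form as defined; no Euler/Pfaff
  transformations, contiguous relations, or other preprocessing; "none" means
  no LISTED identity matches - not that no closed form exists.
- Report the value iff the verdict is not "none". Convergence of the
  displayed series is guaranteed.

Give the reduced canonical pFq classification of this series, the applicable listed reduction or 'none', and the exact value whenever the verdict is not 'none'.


Key observation: with t_0 = \frac{3}{5}, the two k-th powers (C = 3/5, x = -1) combine into one argument.
Step ratio: r(k) = -1 * (k-\frac{1}{2}) (k+\frac{5}{2}) / [(k+4) (k+1)] ; factor over Q: parameters, x = -1, and C = \frac{3}{5}.

x = -1 here; the reduced form reads 2F1, upper {-\frac{1}{2}, \frac{5}{2}}, lower {4}, C = \frac{3}{5}. Verdict: no listed reduction: x = -1 and upper {-\frac{1}{2}, \frac{5}{2}} fail every I1-I6 pattern.


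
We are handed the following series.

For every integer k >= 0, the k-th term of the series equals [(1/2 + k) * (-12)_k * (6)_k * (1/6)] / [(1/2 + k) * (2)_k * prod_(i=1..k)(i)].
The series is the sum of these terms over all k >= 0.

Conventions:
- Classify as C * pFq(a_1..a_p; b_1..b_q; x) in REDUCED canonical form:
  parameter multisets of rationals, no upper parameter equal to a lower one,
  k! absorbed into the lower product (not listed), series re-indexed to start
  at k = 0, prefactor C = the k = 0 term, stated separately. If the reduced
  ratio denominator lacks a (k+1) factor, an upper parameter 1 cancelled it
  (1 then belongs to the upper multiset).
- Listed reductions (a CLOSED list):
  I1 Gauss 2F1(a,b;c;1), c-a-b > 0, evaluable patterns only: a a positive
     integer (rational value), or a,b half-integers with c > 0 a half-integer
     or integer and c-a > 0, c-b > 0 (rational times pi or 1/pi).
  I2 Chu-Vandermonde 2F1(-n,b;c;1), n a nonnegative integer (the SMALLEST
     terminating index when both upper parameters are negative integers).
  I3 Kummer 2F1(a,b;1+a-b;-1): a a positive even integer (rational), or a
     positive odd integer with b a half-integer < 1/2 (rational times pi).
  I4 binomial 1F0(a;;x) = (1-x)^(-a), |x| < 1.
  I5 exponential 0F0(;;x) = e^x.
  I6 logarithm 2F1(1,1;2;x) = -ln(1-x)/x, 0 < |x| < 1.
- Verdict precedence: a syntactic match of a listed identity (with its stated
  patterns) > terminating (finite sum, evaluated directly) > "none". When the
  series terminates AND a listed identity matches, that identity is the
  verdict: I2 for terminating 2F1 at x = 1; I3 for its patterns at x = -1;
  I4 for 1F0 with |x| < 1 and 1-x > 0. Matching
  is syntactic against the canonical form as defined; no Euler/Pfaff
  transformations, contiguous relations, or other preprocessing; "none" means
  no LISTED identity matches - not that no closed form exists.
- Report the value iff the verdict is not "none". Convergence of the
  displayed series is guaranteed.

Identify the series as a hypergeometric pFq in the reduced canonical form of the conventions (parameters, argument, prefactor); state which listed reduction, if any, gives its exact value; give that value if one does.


The series (x = 1) is 2F1: upper {-12, 6}, lower {2}, prefactor 1/6. Verdict: Vandermonde's identity (I2) matches (terminating 2F1 at x = 1 with n = 12, b = 6, c = 2). Its exact value is 0.

First insight: from the first term 1/6: striking the common factor k + 1/2 reduces the term (C = 1/6, x = 1).
Term ratio: r(k) = 1 * (k-12) (k+6) / [(k+2) (k+1)] - rational in k. x = 1; t_0 = 1/6; negate the roots.


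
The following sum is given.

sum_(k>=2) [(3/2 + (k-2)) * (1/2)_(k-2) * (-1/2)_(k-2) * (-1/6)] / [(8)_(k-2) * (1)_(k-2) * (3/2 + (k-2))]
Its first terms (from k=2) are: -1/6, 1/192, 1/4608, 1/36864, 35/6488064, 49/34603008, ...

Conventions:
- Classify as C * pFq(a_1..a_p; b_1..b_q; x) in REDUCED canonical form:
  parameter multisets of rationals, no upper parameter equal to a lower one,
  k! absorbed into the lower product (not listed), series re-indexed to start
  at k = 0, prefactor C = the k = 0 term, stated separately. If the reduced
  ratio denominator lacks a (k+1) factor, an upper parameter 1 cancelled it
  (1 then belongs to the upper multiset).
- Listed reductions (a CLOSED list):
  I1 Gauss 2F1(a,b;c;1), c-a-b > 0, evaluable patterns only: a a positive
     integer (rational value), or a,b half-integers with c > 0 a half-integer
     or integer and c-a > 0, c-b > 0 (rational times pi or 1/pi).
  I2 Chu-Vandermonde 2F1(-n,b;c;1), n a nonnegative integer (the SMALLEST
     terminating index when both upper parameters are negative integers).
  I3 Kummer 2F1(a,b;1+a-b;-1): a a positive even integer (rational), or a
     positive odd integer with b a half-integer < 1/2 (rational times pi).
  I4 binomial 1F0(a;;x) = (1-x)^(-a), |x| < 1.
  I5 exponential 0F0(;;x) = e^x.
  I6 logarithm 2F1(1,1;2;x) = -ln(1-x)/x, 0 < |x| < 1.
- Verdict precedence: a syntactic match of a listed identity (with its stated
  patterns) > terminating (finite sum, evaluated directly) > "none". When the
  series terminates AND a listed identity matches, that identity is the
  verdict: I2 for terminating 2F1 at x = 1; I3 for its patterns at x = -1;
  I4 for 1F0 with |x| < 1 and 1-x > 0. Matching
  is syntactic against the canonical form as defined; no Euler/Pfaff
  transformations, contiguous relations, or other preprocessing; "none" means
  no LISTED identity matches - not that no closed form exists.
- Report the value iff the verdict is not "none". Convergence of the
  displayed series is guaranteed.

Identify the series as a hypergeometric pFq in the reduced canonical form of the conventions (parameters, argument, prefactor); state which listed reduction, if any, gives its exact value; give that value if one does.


This is -1/6 * 2F1(-1/2, 1/2; 8; 1) in reduced canonical form. Verdict: Gauss's theorem I1 (half-integer case) applies (x = 1; upper {-1/2, 1/2} half-integers, c = 8 in the evaluable pattern). Sum: (-4194304/8281845) / pi.

First insight: with t_0 = -1/6, k + 3/2 divides numerator and denominator alike; prefactor -1/6 after cancelling.
Adjacent-term ratio: r(k) = 1 * (k-1/2) (k+1/2) / [(k+8) (k+1)] - poly over poly, x = 1 from leading terms; C = -1/6 at k = 0.


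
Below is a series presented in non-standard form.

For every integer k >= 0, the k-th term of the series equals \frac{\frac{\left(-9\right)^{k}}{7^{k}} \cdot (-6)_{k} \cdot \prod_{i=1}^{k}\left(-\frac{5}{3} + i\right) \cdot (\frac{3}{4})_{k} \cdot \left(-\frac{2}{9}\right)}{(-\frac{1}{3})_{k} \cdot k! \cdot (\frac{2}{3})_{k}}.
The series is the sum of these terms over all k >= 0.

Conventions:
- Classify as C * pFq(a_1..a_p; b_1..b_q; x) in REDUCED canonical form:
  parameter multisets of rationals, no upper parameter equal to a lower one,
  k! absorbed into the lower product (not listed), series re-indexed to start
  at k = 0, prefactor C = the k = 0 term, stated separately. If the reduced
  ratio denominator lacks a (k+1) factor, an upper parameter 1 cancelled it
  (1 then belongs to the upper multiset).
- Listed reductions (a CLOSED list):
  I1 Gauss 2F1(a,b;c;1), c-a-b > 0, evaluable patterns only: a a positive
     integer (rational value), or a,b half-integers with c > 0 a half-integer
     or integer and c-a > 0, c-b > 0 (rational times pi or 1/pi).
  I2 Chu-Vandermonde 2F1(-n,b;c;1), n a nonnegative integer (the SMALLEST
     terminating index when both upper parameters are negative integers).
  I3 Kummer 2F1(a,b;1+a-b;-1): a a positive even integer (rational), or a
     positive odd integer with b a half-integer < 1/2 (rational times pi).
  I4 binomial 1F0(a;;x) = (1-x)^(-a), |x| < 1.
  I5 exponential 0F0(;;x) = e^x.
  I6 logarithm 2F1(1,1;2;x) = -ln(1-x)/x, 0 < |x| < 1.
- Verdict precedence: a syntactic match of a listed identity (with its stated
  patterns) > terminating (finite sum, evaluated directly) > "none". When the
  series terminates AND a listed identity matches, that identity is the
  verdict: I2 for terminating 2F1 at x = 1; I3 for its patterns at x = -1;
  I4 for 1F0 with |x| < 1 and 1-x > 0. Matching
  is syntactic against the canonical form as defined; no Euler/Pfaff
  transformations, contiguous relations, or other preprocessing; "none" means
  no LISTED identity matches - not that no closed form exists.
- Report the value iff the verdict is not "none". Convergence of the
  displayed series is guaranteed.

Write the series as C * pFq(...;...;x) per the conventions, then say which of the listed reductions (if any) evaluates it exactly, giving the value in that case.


This is -\frac{2}{9} * 3F2(-6, -\frac{2}{3}, \frac{3}{4}; -\frac{1}{3}, \frac{2}{3}; -\frac{9}{7}) in reduced canonical form. Verdict: terminating (-6 upstairs). 7 nonzero terms in all; added directly. Value: -\frac{4188882464146133}{129763421061120}.

First insight: x = -\frac{9}{7} and the two geometric factors (C = -2/9, x = -9/7) combine into one argument.
Ratio: r(k) = -\frac{9}{7} * (k-6) (k-\frac{2}{3}) (k+\frac{3}{4}) / [(k-\frac{1}{3}) (k+\frac{2}{3}) (k+1)] - poly over poly, x = -\frac{9}{7} from leading terms; C = -\frac{2}{9} at k = 0.


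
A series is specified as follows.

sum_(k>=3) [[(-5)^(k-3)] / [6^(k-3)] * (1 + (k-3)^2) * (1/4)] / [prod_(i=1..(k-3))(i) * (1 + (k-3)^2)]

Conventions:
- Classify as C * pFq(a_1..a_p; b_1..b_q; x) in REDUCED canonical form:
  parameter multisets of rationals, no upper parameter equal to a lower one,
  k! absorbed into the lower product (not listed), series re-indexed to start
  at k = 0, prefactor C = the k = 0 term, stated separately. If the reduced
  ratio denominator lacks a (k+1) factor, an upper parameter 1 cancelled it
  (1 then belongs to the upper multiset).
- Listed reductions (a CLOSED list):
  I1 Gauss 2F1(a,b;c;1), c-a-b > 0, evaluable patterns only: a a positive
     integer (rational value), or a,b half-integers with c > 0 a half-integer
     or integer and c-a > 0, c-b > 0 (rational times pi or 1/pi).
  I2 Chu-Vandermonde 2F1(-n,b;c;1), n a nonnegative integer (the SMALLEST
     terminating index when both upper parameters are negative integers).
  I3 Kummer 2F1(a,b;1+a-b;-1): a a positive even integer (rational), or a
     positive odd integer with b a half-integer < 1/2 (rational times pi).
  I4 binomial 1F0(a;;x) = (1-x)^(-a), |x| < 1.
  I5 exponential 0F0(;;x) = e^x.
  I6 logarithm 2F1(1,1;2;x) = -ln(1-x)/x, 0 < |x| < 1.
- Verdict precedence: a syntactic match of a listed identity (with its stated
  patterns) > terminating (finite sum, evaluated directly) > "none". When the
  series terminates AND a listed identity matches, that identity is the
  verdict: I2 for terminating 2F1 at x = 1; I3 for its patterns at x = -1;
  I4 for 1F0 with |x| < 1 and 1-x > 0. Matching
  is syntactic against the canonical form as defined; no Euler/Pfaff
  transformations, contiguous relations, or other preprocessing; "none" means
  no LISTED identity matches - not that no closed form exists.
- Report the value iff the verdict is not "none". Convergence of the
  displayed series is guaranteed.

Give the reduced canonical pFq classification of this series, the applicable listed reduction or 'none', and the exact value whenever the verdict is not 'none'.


At argument -5/6: a 0F0 with upper {-}, lower {-}, scaled by C = 1/4. Verdict: this is the exponential series (I5) (the 0F0 exponential series at x = -5/6). Hence: (1/4) * e^(-5/6).

Structural cue: with t_0 = 1/4, the product of the first k integers (prefactor 1/4) is k!.
Adjacent-term ratio: r(k) = (-5/6) * 1 / [(k+1)] - rational in k, leading ratio (-5/6); with t_0 = 1/4, classification follows.


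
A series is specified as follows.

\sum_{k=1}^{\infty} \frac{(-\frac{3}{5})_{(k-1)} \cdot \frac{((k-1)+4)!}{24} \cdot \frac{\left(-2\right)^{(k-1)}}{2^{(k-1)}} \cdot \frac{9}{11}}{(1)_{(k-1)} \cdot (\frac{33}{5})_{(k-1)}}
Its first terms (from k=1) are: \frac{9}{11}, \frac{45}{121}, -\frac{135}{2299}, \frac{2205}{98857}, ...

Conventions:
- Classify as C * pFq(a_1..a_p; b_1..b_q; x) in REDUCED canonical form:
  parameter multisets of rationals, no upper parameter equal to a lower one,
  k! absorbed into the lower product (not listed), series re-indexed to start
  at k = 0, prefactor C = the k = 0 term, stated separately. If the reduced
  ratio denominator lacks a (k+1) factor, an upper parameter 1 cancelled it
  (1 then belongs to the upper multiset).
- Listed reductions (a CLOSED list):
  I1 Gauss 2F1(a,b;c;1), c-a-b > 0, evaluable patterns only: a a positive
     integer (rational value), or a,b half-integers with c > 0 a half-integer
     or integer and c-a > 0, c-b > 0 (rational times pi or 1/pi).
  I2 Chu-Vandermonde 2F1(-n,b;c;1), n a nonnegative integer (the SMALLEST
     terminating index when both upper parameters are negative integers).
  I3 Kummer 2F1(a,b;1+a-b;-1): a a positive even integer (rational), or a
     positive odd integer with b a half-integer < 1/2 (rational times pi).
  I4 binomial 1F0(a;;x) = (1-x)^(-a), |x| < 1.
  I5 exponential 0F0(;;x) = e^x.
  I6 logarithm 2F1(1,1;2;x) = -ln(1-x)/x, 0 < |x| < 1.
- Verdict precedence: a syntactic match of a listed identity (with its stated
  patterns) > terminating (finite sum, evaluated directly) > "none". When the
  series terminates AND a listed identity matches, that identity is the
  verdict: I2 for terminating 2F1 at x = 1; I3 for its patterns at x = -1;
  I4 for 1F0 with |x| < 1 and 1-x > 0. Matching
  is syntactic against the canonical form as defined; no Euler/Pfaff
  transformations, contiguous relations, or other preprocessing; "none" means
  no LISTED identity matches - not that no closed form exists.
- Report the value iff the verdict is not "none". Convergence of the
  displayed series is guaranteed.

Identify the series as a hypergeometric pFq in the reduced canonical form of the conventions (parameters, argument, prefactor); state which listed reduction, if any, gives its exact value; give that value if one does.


At argument -1: a 2F1 with upper {-\frac{3}{5}, 5}, lower {\frac{33}{5}}, scaled by C = \frac{9}{11}. Verdict: none. No listed pattern accepts 2F1(-\frac{3}{5}, 5; \frac{33}{5}; -1).

First insight: t_0 = \frac{9}{11} here, and (1)_k (prefactor 9/11) is k! itself.
Adjacent-term ratio: r(k) = -1 * (k-\frac{3}{5}) (k+5) / [(k+\frac{33}{5}) (k+1)] - rational in k, leading ratio -1; with t_0 = \frac{9}{11}, classification follows.
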